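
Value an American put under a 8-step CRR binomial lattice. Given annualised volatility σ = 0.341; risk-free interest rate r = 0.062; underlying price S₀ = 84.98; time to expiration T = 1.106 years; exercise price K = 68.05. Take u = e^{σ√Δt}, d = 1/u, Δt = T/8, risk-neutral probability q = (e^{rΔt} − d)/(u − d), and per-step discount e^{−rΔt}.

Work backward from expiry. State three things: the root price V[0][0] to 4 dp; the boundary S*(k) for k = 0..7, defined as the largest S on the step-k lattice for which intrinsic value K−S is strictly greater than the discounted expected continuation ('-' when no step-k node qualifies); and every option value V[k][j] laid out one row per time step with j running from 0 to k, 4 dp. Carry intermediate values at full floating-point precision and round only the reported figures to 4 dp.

Δt=0.13825, u=1.13518, d=0.88092, q=0.50220, disc=e^(-rΔt)=0.99147
k=8 terminal: V=max(K-S,0) → 37.2322 28.3372 16.8749 2.1041 0.0000 0.0000 0.0000 0.0000 0.0000
k=7: j=0 S=34.9837 intr=33.0663 cont=32.4855 V=33.0663[EX]; j=1 S=45.0811 intr=22.9689 cont=22.3881 V=22.9689[EX]; j=2 S=58.0929 intr=9.9571 cont=9.3763 V=9.9571[EX]; j=3 S=74.8604 intr=0.0000 cont=1.0385 V=1.0385[hold]; j=4 S=96.4675 intr=0.0000 cont=0.0000 V=0.0000[hold]; j=5 S=124.3111 intr=0.0000 cont=0.0000 V=0.0000[hold]; j=6 S=160.1913 intr=0.0000 cont=0.0000 V=0.0000[hold]; j=7 S=206.4276 intr=0.0000 cont=0.0000 V=0.0000[hold]  S*(7)=58.0929
k=6: j=0 S=39.7128 intr=28.3372 cont=27.7564 V=28.3372[EX]; j=1 S=51.1751 intr=16.8749 cont=16.2941 V=16.8749[EX]; j=2 S=65.9459 intr=2.1041 cont=5.4314 V=5.4314[hold]; j=3 S=84.9800 intr=0.0000 cont=0.5125 V=0.5125[hold]; j=4 S=109.5079 intr=0.0000 cont=0.0000 V=0.0000[hold]; j=5 S=141.1154 intr=0.0000 cont=0.0000 V=0.0000[hold]; j=6 S=181.8458 intr=0.0000 cont=0.0000 V=0.0000[hold]  S*(6)=51.1751
k=5: j=0 S=45.0811 intr=22.9689 cont=22.3881 V=22.9689[EX]; j=1 S=58.0929 intr=9.9571 cont=11.0330 V=11.0330[hold]; j=2 S=74.8604 intr=0.0000 cont=2.9359 V=2.9359[hold]; j=3 S=96.4675 intr=0.0000 cont=0.2530 V=0.2530[hold]; j=4 S=124.3111 intr=0.0000 cont=0.0000 V=0.0000[hold]; j=5 S=160.1913 intr=0.0000 cont=0.0000 V=0.0000[hold]  S*(5)=45.0811
k=4: j=0 S=51.1751 intr=16.8749 cont=16.8298 V=16.8749[EX]; j=1 S=65.9459 intr=2.1041 cont=6.9071 V=6.9071[hold]; j=2 S=84.9800 intr=0.0000 cont=1.5749 V=1.5749[hold]; j=3 S=109.5079 intr=0.0000 cont=0.1249 V=0.1249[hold]; j=4 S=141.1154 intr=0.0000 cont=0.0000 V=0.0000[hold]  S*(4)=51.1751
k=3: j=0 S=58.0929 intr=9.9571 cont=11.7678 V=11.7678[hold]; j=1 S=74.8604 intr=0.0000 cont=4.1932 V=4.1932[hold]; j=2 S=96.4675 intr=0.0000 cont=0.8395 V=0.8395[hold]; j=3 S=124.3111 intr=0.0000 cont=0.0616 V=0.0616[hold]  S*(3)=-
k=2: j=0 S=65.9459 intr=2.1041 cont=7.8958 V=7.8958[hold]; j=1 S=84.9800 intr=0.0000 cont=2.4875 V=2.4875[hold]; j=2 S=109.5079 intr=0.0000 cont=0.4450 V=0.4450[hold]  S*(2)=-
k=1: j=0 S=74.8604 intr=0.0000 cont=5.1356 V=5.1356[hold]; j=1 S=96.4675 intr=0.0000 cont=1.4493 V=1.4493[hold]  S*(1)=-
k=0: j=0 S=84.9800 intr=0.0000 cont=3.2563 V=3.2563[hold]  S*(0)=-

price = 3.2563
boundary = - - - - 51.1751 45.0811 51.1751 58.0929
tree:
3.2563
5.1356 1.4493
7.8958 2.4875 0.4450
11.7678 4.1932 0.8395 0.0616
16.8749 6.9071 1.5749 0.1249 0.0000
22.9689 11.0330 2.9359 0.2530 0.0000 0.0000
28.3372 16.8749 5.4314 0.5125 0.0000 0.0000 0.0000
33.0663 22.9689 9.9571 1.0385 0.0000 0.0000 0.0000 0.0000
37.2322 28.3372 16.8749 2.1041 0.0000 0.0000 0.0000 0.0000 0.0000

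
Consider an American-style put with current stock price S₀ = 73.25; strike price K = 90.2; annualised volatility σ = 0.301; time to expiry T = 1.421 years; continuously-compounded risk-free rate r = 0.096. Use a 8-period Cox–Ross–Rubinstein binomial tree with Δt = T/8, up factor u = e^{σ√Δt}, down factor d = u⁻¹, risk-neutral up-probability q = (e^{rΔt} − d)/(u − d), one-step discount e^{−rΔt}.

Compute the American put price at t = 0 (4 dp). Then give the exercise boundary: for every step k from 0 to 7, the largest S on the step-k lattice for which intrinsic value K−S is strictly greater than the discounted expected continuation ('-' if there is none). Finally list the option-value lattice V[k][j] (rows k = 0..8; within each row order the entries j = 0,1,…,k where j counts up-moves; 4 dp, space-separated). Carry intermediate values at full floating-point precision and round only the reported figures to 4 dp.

price = 17.5912
boundary = - 64.5229 56.8355 64.5229 73.2500 64.5229 73.2500 64.5229
tree:
17.5912
25.6771 11.1541
33.3645 17.2389 6.2432
40.1359 25.6771 10.4853 2.7702
46.1006 33.3645 16.9500 5.2240 0.7343
51.3547 40.1359 25.6771 9.5917 1.6095 0.0000
55.9828 46.1006 33.3645 16.9500 3.5280 0.0000 0.0000
60.0595 51.3547 40.1359 25.6771 7.7330 0.0000 0.0000 0.0000
63.6505 55.9828 46.1006 33.3645 16.9500 0.0000 0.0000 0.0000 0.0000

params: Δt=0.17763 u=1.13526 d=0.88086 q=0.53593 e^(-rΔt)=0.98309
t_8 payoffs: 63.6505 55.9828 46.1006 33.3645 16.9500 0.0000 0.0000 0.0000 0.0000
t_7: node(7,0) S=30.1405 payoff=60.0595 vs cont=58.5344 → 60.0595 [stop]  node(7,1) S=38.8453 payoff=51.3547 vs cont=49.8296 → 51.3547 [stop]  node(7,2) S=50.0641 payoff=40.1359 vs cont=38.6109 → 40.1359 [stop]  node(7,3) S=64.5229 payoff=25.6771 vs cont=24.1521 → 25.6771 [stop]  node(7,4) S=83.1575 payoff=7.0425 vs cont=7.7330 → 7.7330 [wait]  node(7,5) S=107.1739 payoff=0.0000 vs cont=0.0000 → 0.0000 [wait]  node(7,6) S=138.1264 payoff=0.0000 vs cont=0.0000 → 0.0000 [wait]  node(7,7) S=178.0182 payoff=0.0000 vs cont=0.0000 → 0.0000 [wait]  ⇒ S*(7)=64.5229
t_6: node(6,0) S=34.2172 payoff=55.9828 vs cont=54.4577 → 55.9828 [stop]  node(6,1) S=44.0994 payoff=46.1006 vs cont=44.5756 → 46.1006 [stop]  node(6,2) S=56.8355 payoff=33.3645 vs cont=31.8394 → 33.3645 [stop]  node(6,3) S=73.2500 payoff=16.9500 vs cont=15.7887 → 16.9500 [stop]  node(6,4) S=94.4051 payoff=0.0000 vs cont=3.5280 → 3.5280 [wait]  node(6,5) S=121.6698 payoff=0.0000 vs cont=0.0000 → 0.0000 [wait]  node(6,6) S=156.8088 payoff=0.0000 vs cont=0.0000 → 0.0000 [wait]  ⇒ S*(6)=73.2500
t_5: node(5,0) S=38.8453 payoff=51.3547 vs cont=49.8296 → 51.3547 [stop]  node(5,1) S=50.0641 payoff=40.1359 vs cont=38.6109 → 40.1359 [stop]  node(5,2) S=64.5229 payoff=25.6771 vs cont=24.1521 → 25.6771 [stop]  node(5,3) S=83.1575 payoff=7.0425 vs cont=9.5917 → 9.5917 [wait]  node(5,4) S=107.1739 payoff=0.0000 vs cont=1.6095 → 1.6095 [wait]  node(5,5) S=138.1264 payoff=0.0000 vs cont=0.0000 → 0.0000 [wait]  ⇒ S*(5)=64.5229
t_4: node(4,0) S=44.0994 payoff=46.1006 vs cont=44.5756 → 46.1006 [stop]  node(4,1) S=56.8355 payoff=33.3645 vs cont=31.8394 → 33.3645 [stop]  node(4,2) S=73.2500 payoff=16.9500 vs cont=16.7681 → 16.9500 [stop]  node(4,3) S=94.4051 payoff=0.0000 vs cont=5.2240 → 5.2240 [wait]  node(4,4) S=121.6698 payoff=0.0000 vs cont=0.7343 → 0.7343 [wait]  ⇒ S*(4)=73.2500
t_3: node(3,0) S=50.0641 payoff=40.1359 vs cont=38.6109 → 40.1359 [stop]  node(3,1) S=64.5229 payoff=25.6771 vs cont=24.1521 → 25.6771 [stop]  node(3,2) S=83.1575 payoff=7.0425 vs cont=10.4853 → 10.4853 [wait]  node(3,3) S=107.1739 payoff=0.0000 vs cont=2.7702 → 2.7702 [wait]  ⇒ S*(3)=64.5229
t_2: node(2,0) S=56.8355 payoff=33.3645 vs cont=31.8394 → 33.3645 [stop]  node(2,1) S=73.2500 payoff=16.9500 vs cont=17.2389 → 17.2389 [wait]  node(2,2) S=94.4051 payoff=0.0000 vs cont=6.2432 → 6.2432 [wait]  ⇒ S*(2)=56.8355
t_1: node(1,0) S=64.5229 payoff=25.6771 vs cont=24.3043 → 25.6771 [stop]  node(1,1) S=83.1575 payoff=7.0425 vs cont=11.1541 → 11.1541 [wait]  ⇒ S*(1)=64.5229
t_0: node(0,0) S=73.2500 payoff=16.9500 vs cont=17.5912 → 17.5912 [wait]  ⇒ S*(0)=-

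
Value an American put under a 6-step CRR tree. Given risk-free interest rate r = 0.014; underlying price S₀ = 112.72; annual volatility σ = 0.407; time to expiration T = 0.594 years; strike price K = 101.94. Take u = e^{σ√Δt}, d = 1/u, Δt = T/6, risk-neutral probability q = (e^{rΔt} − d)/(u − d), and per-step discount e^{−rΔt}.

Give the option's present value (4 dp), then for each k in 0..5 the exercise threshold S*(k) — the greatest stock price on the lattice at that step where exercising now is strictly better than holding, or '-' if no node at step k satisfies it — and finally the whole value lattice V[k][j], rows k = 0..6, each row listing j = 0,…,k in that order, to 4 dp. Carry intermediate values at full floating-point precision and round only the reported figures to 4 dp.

price = 8.7809
boundary = - - - - 67.5365 76.7634
tree:
8.7809
13.0586 4.0488
18.8189 6.6899 1.1231
26.0762 10.8021 2.1358 0.0000
34.4035 16.8907 4.0617 0.0000 0.0000
42.5213 25.1766 7.7241 0.0000 0.0000 0.0000
49.6634 34.4035 14.6891 0.0000 0.0000 0.0000 0.0000

Δt=0.09900, u=1.13662, d=0.87980, q=0.47343, disc=e^(-rΔt)=0.99861
k=6 terminal: V=max(K-S,0) → 49.6634 34.4035 14.6891 0.0000 0.0000 0.0000 0.0000
k=5: j=0 S=59.4187 intr=42.5213 cont=42.3801 V=42.5213[EX]; j=1 S=76.7634 intr=25.1766 cont=25.0354 V=25.1766[EX]; j=2 S=99.1712 intr=2.7688 cont=7.7241 V=7.7241[hold]; j=3 S=128.1199 intr=0.0000 cont=0.0000 V=0.0000[hold]; j=4 S=165.5189 intr=0.0000 cont=0.0000 V=0.0000[hold]; j=5 S=213.8350 intr=0.0000 cont=0.0000 V=0.0000[hold]  S*(5)=76.7634
k=4: j=0 S=67.5365 intr=34.4035 cont=34.2623 V=34.4035[EX]; j=1 S=87.2509 intr=14.6891 cont=16.8907 V=16.8907[hold]; j=2 S=112.7200 intr=0.0000 cont=4.0617 V=4.0617[hold]; j=3 S=145.6237 intr=0.0000 cont=0.0000 V=0.0000[hold]; j=4 S=188.1322 intr=0.0000 cont=0.0000 V=0.0000[hold]  S*(4)=67.5365
k=3: j=0 S=76.7634 intr=25.1766 cont=26.0762 V=26.0762[hold]; j=1 S=99.1712 intr=2.7688 cont=10.8021 V=10.8021[hold]; j=2 S=128.1199 intr=0.0000 cont=2.1358 V=2.1358[hold]; j=3 S=165.5189 intr=0.0000 cont=0.0000 V=0.0000[hold]  S*(3)=-
k=2: j=0 S=87.2509 intr=14.6891 cont=18.8189 V=18.8189[hold]; j=1 S=112.7200 intr=0.0000 cont=6.6899 V=6.6899[hold]; j=2 S=145.6237 intr=0.0000 cont=1.1231 V=1.1231[hold]  S*(2)=-
k=1: j=0 S=99.1712 intr=2.7688 cont=13.0586 V=13.0586[hold]; j=1 S=128.1199 intr=0.0000 cont=4.0488 V=4.0488[hold]  S*(1)=-
k=0: j=0 S=112.7200 intr=0.0000 cont=8.7809 V=8.7809[hold]  S*(0)=-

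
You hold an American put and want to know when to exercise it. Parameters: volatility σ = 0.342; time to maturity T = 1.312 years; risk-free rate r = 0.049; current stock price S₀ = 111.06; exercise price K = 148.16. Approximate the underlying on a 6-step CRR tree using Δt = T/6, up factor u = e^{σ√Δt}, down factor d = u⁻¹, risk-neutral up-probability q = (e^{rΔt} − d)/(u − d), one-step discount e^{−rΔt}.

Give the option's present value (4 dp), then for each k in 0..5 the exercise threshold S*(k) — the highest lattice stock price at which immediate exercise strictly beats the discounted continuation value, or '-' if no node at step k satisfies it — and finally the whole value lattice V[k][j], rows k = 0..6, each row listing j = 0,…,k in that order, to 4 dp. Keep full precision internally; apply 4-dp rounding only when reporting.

Δt=0.21867  u=1.17342  d=0.85221  q=0.49364  discount=0.98934
step 6 (expiry): payoffs max(K−S,0) = 105.6169 89.5814 67.5019 37.1000 0.0000 0.0000 0.0000
step 5: (k=5,j=0): S=49.9211, (K−S)⁺=98.2389, hold=96.6599 ⇒ V=98.2389 exercise | (k=5,j=1): S=68.7375, (K−S)⁺=79.4225, hold=77.8435 ⇒ V=79.4225 exercise | (k=5,j=2): S=94.6462, (K−S)⁺=53.5138, hold=51.9348 ⇒ V=53.5138 exercise | (k=5,j=3): S=130.3204, (K−S)⁺=17.8396, hold=18.5858 ⇒ V=18.5858 continue | (k=5,j=4): S=179.4411, (K−S)⁺=0.0000, hold=0.0000 ⇒ V=0.0000 continue | (k=5,j=5): S=247.0764, (K−S)⁺=0.0000, hold=0.0000 ⇒ V=0.0000 continue  boundary S*=94.6462
step 4: (k=4,j=0): S=58.5786, (K−S)⁺=89.5814, hold=88.0024 ⇒ V=89.5814 exercise | (k=4,j=1): S=80.6581, (K−S)⁺=67.5019, hold=65.9228 ⇒ V=67.5019 exercise | (k=4,j=2): S=111.0600, (K−S)⁺=37.1000, hold=35.8854 ⇒ V=37.1000 exercise | (k=4,j=3): S=152.9210, (K−S)⁺=0.0000, hold=9.3108 ⇒ V=9.3108 continue | (k=4,j=4): S=210.5603, (K−S)⁺=0.0000, hold=0.0000 ⇒ V=0.0000 continue  boundary S*=111.0600
step 3: (k=3,j=0): S=68.7375, (K−S)⁺=79.4225, hold=77.8435 ⇒ V=79.4225 exercise | (k=3,j=1): S=94.6462, (K−S)⁺=53.5138, hold=51.9348 ⇒ V=53.5138 exercise | (k=3,j=2): S=130.3204, (K−S)⁺=17.8396, hold=23.1330 ⇒ V=23.1330 continue | (k=3,j=3): S=179.4411, (K−S)⁺=0.0000, hold=4.6644 ⇒ V=4.6644 continue  boundary S*=94.6462
step 2: (k=2,j=0): S=80.6581, (K−S)⁺=67.5019, hold=65.9228 ⇒ V=67.5019 exercise | (k=2,j=1): S=111.0600, (K−S)⁺=37.1000, hold=38.1061 ⇒ V=38.1061 continue | (k=2,j=2): S=152.9210, (K−S)⁺=0.0000, hold=13.8668 ⇒ V=13.8668 continue  boundary S*=80.6581
step 1: (k=1,j=0): S=94.6462, (K−S)⁺=53.5138, hold=52.4262 ⇒ V=53.5138 exercise | (k=1,j=1): S=130.3204, (K−S)⁺=17.8396, hold=25.8620 ⇒ V=25.8620 continue  boundary S*=94.6462
step 0: (k=0,j=0): S=111.0600, (K−S)⁺=37.1000, hold=39.4390 ⇒ V=39.4390 continue  boundary S*=-

price = 39.4390
boundary = - 94.6462 80.6581 94.6462 111.0600 94.6462
tree:
39.4390
53.5138 25.8620
67.5019 38.1061 13.8668
79.4225 53.5138 23.1330 4.6644
89.5814 67.5019 37.1000 9.3108 0.0000
98.2389 79.4225 53.5138 18.5858 0.0000 0.0000
105.6169 89.5814 67.5019 37.1000 0.0000 0.0000 0.0000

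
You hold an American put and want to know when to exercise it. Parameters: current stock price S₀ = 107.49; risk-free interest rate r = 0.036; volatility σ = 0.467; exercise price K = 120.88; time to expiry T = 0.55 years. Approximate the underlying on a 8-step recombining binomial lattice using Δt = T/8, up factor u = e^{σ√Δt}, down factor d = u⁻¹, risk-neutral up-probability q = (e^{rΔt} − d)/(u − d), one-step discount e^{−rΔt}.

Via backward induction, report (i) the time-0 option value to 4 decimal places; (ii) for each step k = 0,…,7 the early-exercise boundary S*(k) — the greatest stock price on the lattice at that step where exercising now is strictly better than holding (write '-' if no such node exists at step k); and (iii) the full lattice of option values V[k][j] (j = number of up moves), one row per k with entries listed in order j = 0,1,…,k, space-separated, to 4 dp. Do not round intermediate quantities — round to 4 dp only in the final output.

Δt=0.06875  u=1.13026  d=0.88475  q=0.47952  discount=0.99753
step 8 (expiry): payoffs max(K−S,0) = 80.5212 69.3220 55.0152 36.7384 13.3900 0.0000 0.0000 0.0000 0.0000
step 7: (k=7,j=0): S=45.6160, (K−S)⁺=75.2640, hold=74.9652 ⇒ V=75.2640 exercise | (k=7,j=1): S=58.2740, (K−S)⁺=62.6060, hold=62.3072 ⇒ V=62.6060 exercise | (k=7,j=2): S=74.4444, (K−S)⁺=46.4356, hold=46.1368 ⇒ V=46.4356 exercise | (k=7,j=3): S=95.1019, (K−S)⁺=25.7781, hold=25.4793 ⇒ V=25.7781 exercise | (k=7,j=4): S=121.4917, (K−S)⁺=0.0000, hold=6.9520 ⇒ V=6.9520 continue | (k=7,j=5): S=155.2044, (K−S)⁺=0.0000, hold=0.0000 ⇒ V=0.0000 continue | (k=7,j=6): S=198.2720, (K−S)⁺=0.0000, hold=0.0000 ⇒ V=0.0000 continue | (k=7,j=7): S=253.2904, (K−S)⁺=0.0000, hold=0.0000 ⇒ V=0.0000 continue  boundary S*=95.1019
step 6: (k=6,j=0): S=51.5580, (K−S)⁺=69.3220, hold=69.0232 ⇒ V=69.3220 exercise | (k=6,j=1): S=65.8648, (K−S)⁺=55.0152, hold=54.7164 ⇒ V=55.0152 exercise | (k=6,j=2): S=84.1416, (K−S)⁺=36.7384, hold=36.4396 ⇒ V=36.7384 exercise | (k=6,j=3): S=107.4900, (K−S)⁺=13.3900, hold=16.7092 ⇒ V=16.7092 continue | (k=6,j=4): S=137.3174, (K−S)⁺=0.0000, hold=3.6094 ⇒ V=3.6094 continue | (k=6,j=5): S=175.4215, (K−S)⁺=0.0000, hold=0.0000 ⇒ V=0.0000 continue | (k=6,j=6): S=224.0991, (K−S)⁺=0.0000, hold=0.0000 ⇒ V=0.0000 continue  boundary S*=84.1416
step 5: (k=5,j=0): S=58.2740, (K−S)⁺=62.6060, hold=62.3072 ⇒ V=62.6060 exercise | (k=5,j=1): S=74.4444, (K−S)⁺=46.4356, hold=46.1368 ⇒ V=46.4356 exercise | (k=5,j=2): S=95.1019, (K−S)⁺=25.7781, hold=27.0669 ⇒ V=27.0669 continue | (k=5,j=3): S=121.4917, (K−S)⁺=0.0000, hold=10.4018 ⇒ V=10.4018 continue | (k=5,j=4): S=155.2044, (K−S)⁺=0.0000, hold=1.8740 ⇒ V=1.8740 continue | (k=5,j=5): S=198.2720, (K−S)⁺=0.0000, hold=0.0000 ⇒ V=0.0000 continue  boundary S*=74.4444
step 4: (k=4,j=0): S=65.8648, (K−S)⁺=55.0152, hold=54.7164 ⇒ V=55.0152 exercise | (k=4,j=1): S=84.1416, (K−S)⁺=36.7384, hold=37.0561 ⇒ V=37.0561 continue | (k=4,j=2): S=107.4900, (K−S)⁺=13.3900, hold=19.0285 ⇒ V=19.0285 continue | (k=4,j=3): S=137.3174, (K−S)⁺=0.0000, hold=6.2970 ⇒ V=6.2970 continue | (k=4,j=4): S=175.4215, (K−S)⁺=0.0000, hold=0.9730 ⇒ V=0.9730 continue  boundary S*=65.8648
step 3: (k=3,j=0): S=74.4444, (K−S)⁺=46.4356, hold=46.2888 ⇒ V=46.4356 exercise | (k=3,j=1): S=95.1019, (K−S)⁺=25.7781, hold=28.3413 ⇒ V=28.3413 continue | (k=3,j=2): S=121.4917, (K−S)⁺=0.0000, hold=12.8915 ⇒ V=12.8915 continue | (k=3,j=3): S=155.2044, (K−S)⁺=0.0000, hold=3.7347 ⇒ V=3.7347 continue  boundary S*=74.4444
step 2: (k=2,j=0): S=84.1416, (K−S)⁺=36.7384, hold=37.6657 ⇒ V=37.6657 continue | (k=2,j=1): S=107.4900, (K−S)⁺=13.3900, hold=20.8811 ⇒ V=20.8811 continue | (k=2,j=2): S=137.3174, (K−S)⁺=0.0000, hold=8.4797 ⇒ V=8.4797 continue  boundary S*=-
step 1: (k=1,j=0): S=95.1019, (K−S)⁺=25.7781, hold=29.5439 ⇒ V=29.5439 continue | (k=1,j=1): S=121.4917, (K−S)⁺=0.0000, hold=14.8975 ⇒ V=14.8975 continue  boundary S*=-
step 0: (k=0,j=0): S=107.4900, (K−S)⁺=13.3900, hold=22.4650 ⇒ V=22.4650 continue  boundary S*=-

price = 22.4650
boundary = - - - 74.4444 65.8648 74.4444 84.1416 95.1019
tree:
22.4650
29.5439 14.8975
37.6657 20.8811 8.4797
46.4356 28.3413 12.8915 3.7347
55.0152 37.0561 19.0285 6.2970 0.9730
62.6060 46.4356 27.0669 10.4018 1.8740 0.0000
69.3220 55.0152 36.7384 16.7092 3.6094 0.0000 0.0000
75.2640 62.6060 46.4356 25.7781 6.9520 0.0000 0.0000 0.0000
80.5212 69.3220 55.0152 36.7384 13.3900 0.0000 0.0000 0.0000 0.0000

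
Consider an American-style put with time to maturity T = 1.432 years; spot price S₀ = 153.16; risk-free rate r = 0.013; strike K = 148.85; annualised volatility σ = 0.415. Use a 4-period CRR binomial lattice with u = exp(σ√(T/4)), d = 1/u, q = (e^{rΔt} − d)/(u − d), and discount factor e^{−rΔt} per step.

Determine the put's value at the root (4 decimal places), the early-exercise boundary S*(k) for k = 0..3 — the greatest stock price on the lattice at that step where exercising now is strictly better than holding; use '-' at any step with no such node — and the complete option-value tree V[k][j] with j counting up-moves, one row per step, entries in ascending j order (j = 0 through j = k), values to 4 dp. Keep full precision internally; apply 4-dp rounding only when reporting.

price = 25.0670
boundary = - - 93.2112 72.7160
tree:
25.0670
38.0902 9.2517
55.6388 16.8244 0.0000
76.1340 30.5956 0.0000 0.0000
92.1228 55.6388 0.0000 0.0000 0.0000

Δt=0.35800  u=1.28185  d=0.78012  q=0.44754  discount=0.99536
step 4 (expiry): payoffs max(K−S,0) = 92.1228 55.6388 0.0000 0.0000 0.0000
step 3: (k=3,j=0): S=72.7160, (K−S)⁺=76.1340, hold=75.4429 ⇒ V=76.1340 exercise | (k=3,j=1): S=119.4832, (K−S)⁺=29.3668, hold=30.5956 ⇒ V=30.5956 continue | (k=3,j=2): S=196.3287, (K−S)⁺=0.0000, hold=0.0000 ⇒ V=0.0000 continue | (k=3,j=3): S=322.5974, (K−S)⁺=0.0000, hold=0.0000 ⇒ V=0.0000 continue  boundary S*=72.7160
step 2: (k=2,j=0): S=93.2112, (K−S)⁺=55.6388, hold=55.4950 ⇒ V=55.6388 exercise | (k=2,j=1): S=153.1600, (K−S)⁺=0.0000, hold=16.8244 ⇒ V=16.8244 continue | (k=2,j=2): S=251.6648, (K−S)⁺=0.0000, hold=0.0000 ⇒ V=0.0000 continue  boundary S*=93.2112
step 1: (k=1,j=0): S=119.4832, (K−S)⁺=29.3668, hold=38.0902 ⇒ V=38.0902 continue | (k=1,j=1): S=196.3287, (K−S)⁺=0.0000, hold=9.2517 ⇒ V=9.2517 continue  boundary S*=-
step 0: (k=0,j=0): S=153.1600, (K−S)⁺=0.0000, hold=25.0670 ⇒ V=25.0670 continue  boundary S*=-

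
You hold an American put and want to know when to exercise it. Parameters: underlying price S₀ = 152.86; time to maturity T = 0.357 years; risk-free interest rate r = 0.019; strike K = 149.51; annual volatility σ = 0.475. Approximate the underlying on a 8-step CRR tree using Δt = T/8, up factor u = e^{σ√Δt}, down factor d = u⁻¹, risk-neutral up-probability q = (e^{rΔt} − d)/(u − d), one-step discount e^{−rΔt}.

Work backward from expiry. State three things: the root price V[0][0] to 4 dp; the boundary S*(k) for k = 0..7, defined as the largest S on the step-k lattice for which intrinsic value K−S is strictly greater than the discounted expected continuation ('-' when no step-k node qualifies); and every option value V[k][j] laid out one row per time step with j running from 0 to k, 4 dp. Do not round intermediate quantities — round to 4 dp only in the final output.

Δt=0.04462  u=1.10555  d=0.90453  q=0.47916  discount=0.99915
step 8 (expiry): payoffs max(K−S,0) = 81.0132 65.7906 47.1850 24.4444 0.0000 0.0000 0.0000 0.0000 0.0000
step 7: (k=7,j=0): S=75.7265, (K−S)⁺=73.7835, hold=73.6568 ⇒ V=73.7835 exercise | (k=7,j=1): S=92.5559, (K−S)⁺=56.9541, hold=56.8274 ⇒ V=56.9541 exercise | (k=7,j=2): S=113.1253, (K−S)⁺=36.3847, hold=36.2579 ⇒ V=36.3847 exercise | (k=7,j=3): S=138.2662, (K−S)⁺=11.2438, hold=12.7209 ⇒ V=12.7209 continue | (k=7,j=4): S=168.9942, (K−S)⁺=0.0000, hold=0.0000 ⇒ V=0.0000 continue | (k=7,j=5): S=206.5512, (K−S)⁺=0.0000, hold=0.0000 ⇒ V=0.0000 continue | (k=7,j=6): S=252.4549, (K−S)⁺=0.0000, hold=0.0000 ⇒ V=0.0000 continue | (k=7,j=7): S=308.5600, (K−S)⁺=0.0000, hold=0.0000 ⇒ V=0.0000 continue  boundary S*=113.1253
step 6: (k=6,j=0): S=83.7194, (K−S)⁺=65.7906, hold=65.6639 ⇒ V=65.7906 exercise | (k=6,j=1): S=102.3250, (K−S)⁺=47.1850, hold=47.0582 ⇒ V=47.1850 exercise | (k=6,j=2): S=125.0656, (K−S)⁺=24.4444, hold=25.0248 ⇒ V=25.0248 continue | (k=6,j=3): S=152.8600, (K−S)⁺=0.0000, hold=6.6200 ⇒ V=6.6200 continue | (k=6,j=4): S=186.8314, (K−S)⁺=0.0000, hold=0.0000 ⇒ V=0.0000 continue | (k=6,j=5): S=228.3525, (K−S)⁺=0.0000, hold=0.0000 ⇒ V=0.0000 continue | (k=6,j=6): S=279.1012, (K−S)⁺=0.0000, hold=0.0000 ⇒ V=0.0000 continue  boundary S*=102.3250
step 5: (k=5,j=0): S=92.5559, (K−S)⁺=56.9541, hold=56.8274 ⇒ V=56.9541 exercise | (k=5,j=1): S=113.1253, (K−S)⁺=36.3847, hold=36.5358 ⇒ V=36.5358 continue | (k=5,j=2): S=138.2662, (K−S)⁺=11.2438, hold=16.1923 ⇒ V=16.1923 continue | (k=5,j=3): S=168.9942, (K−S)⁺=0.0000, hold=3.4451 ⇒ V=3.4451 continue | (k=5,j=4): S=206.5512, (K−S)⁺=0.0000, hold=0.0000 ⇒ V=0.0000 continue | (k=5,j=5): S=252.4549, (K−S)⁺=0.0000, hold=0.0000 ⇒ V=0.0000 continue  boundary S*=92.5559
step 4: (k=4,j=0): S=102.3250, (K−S)⁺=47.1850, hold=47.1306 ⇒ V=47.1850 exercise | (k=4,j=1): S=125.0656, (K−S)⁺=24.4444, hold=26.7654 ⇒ V=26.7654 continue | (k=4,j=2): S=152.8600, (K−S)⁺=0.0000, hold=10.0759 ⇒ V=10.0759 continue | (k=4,j=3): S=186.8314, (K−S)⁺=0.0000, hold=1.7928 ⇒ V=1.7928 continue | (k=4,j=4): S=228.3525, (K−S)⁺=0.0000, hold=0.0000 ⇒ V=0.0000 continue  boundary S*=102.3250
step 3: (k=3,j=0): S=113.1253, (K−S)⁺=36.3847, hold=37.3691 ⇒ V=37.3691 continue | (k=3,j=1): S=138.2662, (K−S)⁺=11.2438, hold=18.7526 ⇒ V=18.7526 continue | (k=3,j=2): S=168.9942, (K−S)⁺=0.0000, hold=6.1018 ⇒ V=6.1018 continue | (k=3,j=3): S=206.5512, (K−S)⁺=0.0000, hold=0.9330 ⇒ V=0.9330 continue  boundary S*=-
step 2: (k=2,j=0): S=125.0656, (K−S)⁺=24.4444, hold=28.4248 ⇒ V=28.4248 continue | (k=2,j=1): S=152.8600, (K−S)⁺=0.0000, hold=12.6802 ⇒ V=12.6802 continue | (k=2,j=2): S=186.8314, (K−S)⁺=0.0000, hold=3.6221 ⇒ V=3.6221 continue  boundary S*=-
step 1: (k=1,j=0): S=138.2662, (K−S)⁺=11.2438, hold=20.8630 ⇒ V=20.8630 continue | (k=1,j=1): S=168.9942, (K−S)⁺=0.0000, hold=8.3329 ⇒ V=8.3329 continue  boundary S*=-
step 0: (k=0,j=0): S=152.8600, (K−S)⁺=0.0000, hold=14.8465 ⇒ V=14.8465 continue  boundary S*=-

price = 14.8465
boundary = - - - - 102.3250 92.5559 102.3250 113.1253
tree:
14.8465
20.8630 8.3329
28.4248 12.6802 3.6221
37.3691 18.7526 6.1018 0.9330
47.1850 26.7654 10.0759 1.7928 0.0000
56.9541 36.5358 16.1923 3.4451 0.0000 0.0000
65.7906 47.1850 25.0248 6.6200 0.0000 0.0000 0.0000
73.7835 56.9541 36.3847 12.7209 0.0000 0.0000 0.0000 0.0000
81.0132 65.7906 47.1850 24.4444 0.0000 0.0000 0.0000 0.0000 0.0000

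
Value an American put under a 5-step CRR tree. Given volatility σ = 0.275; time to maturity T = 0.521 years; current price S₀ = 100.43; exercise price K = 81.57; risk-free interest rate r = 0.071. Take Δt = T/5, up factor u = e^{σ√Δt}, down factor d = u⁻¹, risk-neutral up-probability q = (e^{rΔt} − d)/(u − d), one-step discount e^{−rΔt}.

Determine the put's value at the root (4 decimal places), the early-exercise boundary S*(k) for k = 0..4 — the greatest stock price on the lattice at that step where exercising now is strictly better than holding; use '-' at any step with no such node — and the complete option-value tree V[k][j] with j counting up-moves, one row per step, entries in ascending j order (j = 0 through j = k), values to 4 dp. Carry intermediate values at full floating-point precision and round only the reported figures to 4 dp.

price = 1.0699
boundary = - - - - 70.4132
tree:
1.0699
1.9851 0.2389
3.6209 0.5010 0.0000
6.4567 1.0507 0.0000 0.0000
11.1568 2.2033 0.0000 0.0000 0.0000
17.1380 4.6204 0.0000 0.0000 0.0000 0.0000

Δt=0.10420  u=1.09283  d=0.91506  q=0.51959  discount=0.99263
step 5 (expiry): payoffs max(K−S,0) = 17.1380 4.6204 0.0000 0.0000 0.0000 0.0000
step 4: (k=4,j=0): S=70.4132, (K−S)⁺=11.1568, hold=10.5556 ⇒ V=11.1568 exercise | (k=4,j=1): S=84.0928, (K−S)⁺=0.0000, hold=2.2033 ⇒ V=2.2033 continue | (k=4,j=2): S=100.4300, (K−S)⁺=0.0000, hold=0.0000 ⇒ V=0.0000 continue | (k=4,j=3): S=119.9411, (K−S)⁺=0.0000, hold=0.0000 ⇒ V=0.0000 continue | (k=4,j=4): S=143.2428, (K−S)⁺=0.0000, hold=0.0000 ⇒ V=0.0000 continue  boundary S*=70.4132
step 3: (k=3,j=0): S=76.9496, (K−S)⁺=4.6204, hold=6.4567 ⇒ V=6.4567 continue | (k=3,j=1): S=91.8991, (K−S)⁺=0.0000, hold=1.0507 ⇒ V=1.0507 continue | (k=3,j=2): S=109.7529, (K−S)⁺=0.0000, hold=0.0000 ⇒ V=0.0000 continue | (k=3,j=3): S=131.0752, (K−S)⁺=0.0000, hold=0.0000 ⇒ V=0.0000 continue  boundary S*=-
step 2: (k=2,j=0): S=84.0928, (K−S)⁺=0.0000, hold=3.6209 ⇒ V=3.6209 continue | (k=2,j=1): S=100.4300, (K−S)⁺=0.0000, hold=0.5010 ⇒ V=0.5010 continue | (k=2,j=2): S=119.9411, (K−S)⁺=0.0000, hold=0.0000 ⇒ V=0.0000 continue  boundary S*=-
step 1: (k=1,j=0): S=91.8991, (K−S)⁺=0.0000, hold=1.9851 ⇒ V=1.9851 continue | (k=1,j=1): S=109.7529, (K−S)⁺=0.0000, hold=0.2389 ⇒ V=0.2389 continue  boundary S*=-
step 0: (k=0,j=0): S=100.4300, (K−S)⁺=0.0000, hold=1.0699 ⇒ V=1.0699 continue  boundary S*=-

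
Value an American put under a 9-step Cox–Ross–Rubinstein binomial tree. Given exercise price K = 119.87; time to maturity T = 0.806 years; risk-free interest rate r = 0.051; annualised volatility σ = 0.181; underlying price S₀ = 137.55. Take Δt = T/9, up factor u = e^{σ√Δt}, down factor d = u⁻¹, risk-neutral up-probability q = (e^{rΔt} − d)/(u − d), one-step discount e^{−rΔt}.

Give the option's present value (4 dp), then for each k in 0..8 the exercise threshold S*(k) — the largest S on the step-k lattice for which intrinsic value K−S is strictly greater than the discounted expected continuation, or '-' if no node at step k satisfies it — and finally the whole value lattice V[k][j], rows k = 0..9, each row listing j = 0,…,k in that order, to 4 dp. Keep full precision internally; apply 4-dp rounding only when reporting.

price = 1.5501
boundary = - - - - - 104.9159 99.3842 104.9159 110.7554
tree:
1.5501
2.5756 0.6493
4.1846 1.1636 0.1965
6.6200 2.0499 0.3836 0.0315
10.1434 3.5365 0.7424 0.0670 0.0000
14.9541 5.9427 1.4222 0.1429 0.0000 0.0000
20.4858 9.6496 2.6896 0.3046 0.0000 0.0000 0.0000
25.7258 14.9541 5.0045 0.6493 0.0000 0.0000 0.0000 0.0000
30.6896 20.4858 9.1146 1.3840 0.0000 0.0000 0.0000 0.0000 0.0000
35.3916 25.7258 14.9541 2.9500 0.0000 0.0000 0.0000 0.0000 0.0000 0.0000

Δt=0.08956  u=1.05566  d=0.94728  q=0.52870  discount=0.99544
step 9 (expiry): payoffs max(K−S,0) = 35.3916 25.7258 14.9541 2.9500 0.0000 0.0000 0.0000 0.0000 0.0000 0.0000
step 8: (k=8,j=0): S=89.1804, (K−S)⁺=30.6896, hold=30.1434 ⇒ V=30.6896 exercise | (k=8,j=1): S=99.3842, (K−S)⁺=20.4858, hold=19.9396 ⇒ V=20.4858 exercise | (k=8,j=2): S=110.7554, (K−S)⁺=9.1146, hold=8.5683 ⇒ V=9.1146 exercise | (k=8,j=3): S=123.4278, (K−S)⁺=0.0000, hold=1.3840 ⇒ V=1.3840 continue | (k=8,j=4): S=137.5500, (K−S)⁺=0.0000, hold=0.0000 ⇒ V=0.0000 continue | (k=8,j=5): S=153.2881, (K−S)⁺=0.0000, hold=0.0000 ⇒ V=0.0000 continue | (k=8,j=6): S=170.8269, (K−S)⁺=0.0000, hold=0.0000 ⇒ V=0.0000 continue | (k=8,j=7): S=190.3724, (K−S)⁺=0.0000, hold=0.0000 ⇒ V=0.0000 continue | (k=8,j=8): S=212.1542, (K−S)⁺=0.0000, hold=0.0000 ⇒ V=0.0000 continue  boundary S*=110.7554
step 7: (k=7,j=0): S=94.1442, (K−S)⁺=25.7258, hold=25.1796 ⇒ V=25.7258 exercise | (k=7,j=1): S=104.9159, (K−S)⁺=14.9541, hold=14.4079 ⇒ V=14.9541 exercise | (k=7,j=2): S=116.9200, (K−S)⁺=2.9500, hold=5.0045 ⇒ V=5.0045 continue | (k=7,j=3): S=130.2977, (K−S)⁺=0.0000, hold=0.6493 ⇒ V=0.6493 continue | (k=7,j=4): S=145.2060, (K−S)⁺=0.0000, hold=0.0000 ⇒ V=0.0000 continue | (k=7,j=5): S=161.8200, (K−S)⁺=0.0000, hold=0.0000 ⇒ V=0.0000 continue | (k=7,j=6): S=180.3350, (K−S)⁺=0.0000, hold=0.0000 ⇒ V=0.0000 continue | (k=7,j=7): S=200.9684, (K−S)⁺=0.0000, hold=0.0000 ⇒ V=0.0000 continue  boundary S*=104.9159
step 6: (k=6,j=0): S=99.3842, (K−S)⁺=20.4858, hold=19.9396 ⇒ V=20.4858 exercise | (k=6,j=1): S=110.7554, (K−S)⁺=9.1146, hold=9.6496 ⇒ V=9.6496 continue | (k=6,j=2): S=123.4278, (K−S)⁺=0.0000, hold=2.6896 ⇒ V=2.6896 continue | (k=6,j=3): S=137.5500, (K−S)⁺=0.0000, hold=0.3046 ⇒ V=0.3046 continue | (k=6,j=4): S=153.2881, (K−S)⁺=0.0000, hold=0.0000 ⇒ V=0.0000 continue | (k=6,j=5): S=170.8269, (K−S)⁺=0.0000, hold=0.0000 ⇒ V=0.0000 continue | (k=6,j=6): S=190.3724, (K−S)⁺=0.0000, hold=0.0000 ⇒ V=0.0000 continue  boundary S*=99.3842
step 5: (k=5,j=0): S=104.9159, (K−S)⁺=14.9541, hold=14.6895 ⇒ V=14.9541 exercise | (k=5,j=1): S=116.9200, (K−S)⁺=2.9500, hold=5.9427 ⇒ V=5.9427 continue | (k=5,j=2): S=130.2977, (K−S)⁺=0.0000, hold=1.4222 ⇒ V=1.4222 continue | (k=5,j=3): S=145.2060, (K−S)⁺=0.0000, hold=0.1429 ⇒ V=0.1429 continue | (k=5,j=4): S=161.8200, (K−S)⁺=0.0000, hold=0.0000 ⇒ V=0.0000 continue | (k=5,j=5): S=180.3350, (K−S)⁺=0.0000, hold=0.0000 ⇒ V=0.0000 continue  boundary S*=104.9159
step 4: (k=4,j=0): S=110.7554, (K−S)⁺=9.1146, hold=10.1434 ⇒ V=10.1434 continue | (k=4,j=1): S=123.4278, (K−S)⁺=0.0000, hold=3.5365 ⇒ V=3.5365 continue | (k=4,j=2): S=137.5500, (K−S)⁺=0.0000, hold=0.7424 ⇒ V=0.7424 continue | (k=4,j=3): S=153.2881, (K−S)⁺=0.0000, hold=0.0670 ⇒ V=0.0670 continue | (k=4,j=4): S=170.8269, (K−S)⁺=0.0000, hold=0.0000 ⇒ V=0.0000 continue  boundary S*=-
step 3: (k=3,j=0): S=116.9200, (K−S)⁺=2.9500, hold=6.6200 ⇒ V=6.6200 continue | (k=3,j=1): S=130.2977, (K−S)⁺=0.0000, hold=2.0499 ⇒ V=2.0499 continue | (k=3,j=2): S=145.2060, (K−S)⁺=0.0000, hold=0.3836 ⇒ V=0.3836 continue | (k=3,j=3): S=161.8200, (K−S)⁺=0.0000, hold=0.0315 ⇒ V=0.0315 continue  boundary S*=-
step 2: (k=2,j=0): S=123.4278, (K−S)⁺=0.0000, hold=4.1846 ⇒ V=4.1846 continue | (k=2,j=1): S=137.5500, (K−S)⁺=0.0000, hold=1.1636 ⇒ V=1.1636 continue | (k=2,j=2): S=153.2881, (K−S)⁺=0.0000, hold=0.1965 ⇒ V=0.1965 continue  boundary S*=-
step 1: (k=1,j=0): S=130.2977, (K−S)⁺=0.0000, hold=2.5756 ⇒ V=2.5756 continue | (k=1,j=1): S=145.2060, (K−S)⁺=0.0000, hold=0.6493 ⇒ V=0.6493 continue  boundary S*=-
step 0: (k=0,j=0): S=137.5500, (K−S)⁺=0.0000, hold=1.5501 ⇒ V=1.5501 continue  boundary S*=-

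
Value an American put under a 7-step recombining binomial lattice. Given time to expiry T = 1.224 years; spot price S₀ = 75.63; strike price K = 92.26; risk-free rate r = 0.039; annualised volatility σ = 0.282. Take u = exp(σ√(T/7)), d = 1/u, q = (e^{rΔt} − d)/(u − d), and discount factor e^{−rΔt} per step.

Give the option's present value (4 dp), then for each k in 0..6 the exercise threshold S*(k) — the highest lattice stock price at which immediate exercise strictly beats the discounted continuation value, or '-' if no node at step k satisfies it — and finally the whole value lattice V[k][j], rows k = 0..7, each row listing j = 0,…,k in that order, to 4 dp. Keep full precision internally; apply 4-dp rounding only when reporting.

params: Δt=0.17486 u=1.12516 d=0.88877 q=0.49950 e^(-rΔt)=0.99320
t_7 payoffs: 59.1311 50.3196 39.1646 25.0426 7.1645 0.0000 0.0000 0.0000
t_6: node(6,0) S=37.2752 payoff=54.9848 vs cont=54.3578 → 54.9848 [stop]  node(6,1) S=47.1894 payoff=45.0706 vs cont=44.4436 → 45.0706 [stop]  node(6,2) S=59.7406 payoff=32.5194 vs cont=31.8924 → 32.5194 [stop]  node(6,3) S=75.6300 payoff=16.6300 vs cont=16.0030 → 16.6300 [stop]  node(6,4) S=95.7456 payoff=0.0000 vs cont=3.5615 → 3.5615 [wait]  node(6,5) S=121.2115 payoff=0.0000 vs cont=0.0000 → 0.0000 [wait]  node(6,6) S=153.4506 payoff=0.0000 vs cont=0.0000 → 0.0000 [wait]  ⇒ S*(6)=75.6300
t_5: node(5,0) S=41.9404 payoff=50.3196 vs cont=49.6926 → 50.3196 [stop]  node(5,1) S=53.0954 payoff=39.1646 vs cont=38.5376 → 39.1646 [stop]  node(5,2) S=67.2174 payoff=25.0426 vs cont=24.4156 → 25.0426 [stop]  node(5,3) S=85.0955 payoff=7.1645 vs cont=10.0336 → 10.0336 [wait]  node(5,4) S=107.7287 payoff=0.0000 vs cont=1.7704 → 1.7704 [wait]  node(5,5) S=136.3817 payoff=0.0000 vs cont=0.0000 → 0.0000 [wait]  ⇒ S*(5)=67.2174
t_4: node(4,0) S=47.1894 payoff=45.0706 vs cont=44.4436 → 45.0706 [stop]  node(4,1) S=59.7406 payoff=32.5194 vs cont=31.8924 → 32.5194 [stop]  node(4,2) S=75.6300 payoff=16.6300 vs cont=17.4263 → 17.4263 [wait]  node(4,3) S=95.7456 payoff=0.0000 vs cont=5.8660 → 5.8660 [wait]  node(4,4) S=121.2115 payoff=0.0000 vs cont=0.8801 → 0.8801 [wait]  ⇒ S*(4)=59.7406
t_3: node(3,0) S=53.0954 payoff=39.1646 vs cont=38.5376 → 39.1646 [stop]  node(3,1) S=67.2174 payoff=25.0426 vs cont=24.8107 → 25.0426 [stop]  node(3,2) S=85.0955 payoff=7.1645 vs cont=11.5727 → 11.5727 [wait]  node(3,3) S=107.7287 payoff=0.0000 vs cont=3.3526 → 3.3526 [wait]  ⇒ S*(3)=67.2174
t_2: node(2,0) S=59.7406 payoff=32.5194 vs cont=31.8924 → 32.5194 [stop]  node(2,1) S=75.6300 payoff=16.6300 vs cont=18.1899 → 18.1899 [wait]  node(2,2) S=95.7456 payoff=0.0000 vs cont=7.4160 → 7.4160 [wait]  ⇒ S*(2)=59.7406
t_1: node(1,0) S=67.2174 payoff=25.0426 vs cont=25.1895 → 25.1895 [wait]  node(1,1) S=85.0955 payoff=7.1645 vs cont=12.7213 → 12.7213 [wait]  ⇒ S*(1)=-
t_0: node(0,0) S=75.6300 payoff=16.6300 vs cont=18.8327 → 18.8327 [wait]  ⇒ S*(0)=-

price = 18.8327
boundary = - - 59.7406 67.2174 59.7406 67.2174 75.6300
tree:
18.8327
25.1895 12.7213
32.5194 18.1899 7.4160
39.1646 25.0426 11.5727 3.3526
45.0706 32.5194 17.4263 5.8660 0.8801
50.3196 39.1646 25.0426 10.0336 1.7704 0.0000
54.9848 45.0706 32.5194 16.6300 3.5615 0.0000 0.0000
59.1311 50.3196 39.1646 25.0426 7.1645 0.0000 0.0000 0.0000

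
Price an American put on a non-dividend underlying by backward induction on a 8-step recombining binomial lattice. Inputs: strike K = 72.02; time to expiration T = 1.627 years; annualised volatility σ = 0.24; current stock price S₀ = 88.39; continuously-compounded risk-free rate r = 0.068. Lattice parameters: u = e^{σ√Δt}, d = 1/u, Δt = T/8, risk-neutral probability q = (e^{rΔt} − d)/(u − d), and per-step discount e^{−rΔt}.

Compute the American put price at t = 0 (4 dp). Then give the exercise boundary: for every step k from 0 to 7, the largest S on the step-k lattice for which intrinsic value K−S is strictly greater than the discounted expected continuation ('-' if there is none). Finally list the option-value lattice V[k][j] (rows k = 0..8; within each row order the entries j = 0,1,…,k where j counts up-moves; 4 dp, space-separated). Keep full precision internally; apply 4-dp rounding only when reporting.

Δt=0.20338, u=1.11431, d=0.89742, q=0.53717, disc=e^(-rΔt)=0.98627
k=8 terminal: V=max(K-S,0) → 34.8354 25.8486 14.6899 0.8342 0.0000 0.0000 0.0000 0.0000 0.0000
k=7: j=0 S=41.4351 intr=30.5849 cont=29.5958 V=30.5849[EX]; j=1 S=51.4491 intr=20.5709 cont=19.5817 V=20.5709[EX]; j=2 S=63.8834 intr=8.1366 cont=7.1475 V=8.1366[EX]; j=3 S=79.3228 intr=0.0000 cont=0.3808 V=0.3808[hold]; j=4 S=98.4936 intr=0.0000 cont=0.0000 V=0.0000[hold]; j=5 S=122.2977 intr=0.0000 cont=0.0000 V=0.0000[hold]; j=6 S=151.8547 intr=0.0000 cont=0.0000 V=0.0000[hold]; j=7 S=188.5551 intr=0.0000 cont=0.0000 V=0.0000[hold]  S*(7)=63.8834
k=6: j=0 S=46.1714 intr=25.8486 cont=24.8595 V=25.8486[EX]; j=1 S=57.3301 intr=14.6899 cont=13.7007 V=14.6899[EX]; j=2 S=71.1858 intr=0.8342 cont=3.9159 V=3.9159[hold]; j=3 S=88.3900 intr=0.0000 cont=0.1738 V=0.1738[hold]; j=4 S=109.7522 intr=0.0000 cont=0.0000 V=0.0000[hold]; j=5 S=136.2772 intr=0.0000 cont=0.0000 V=0.0000[hold]; j=6 S=169.2128 intr=0.0000 cont=0.0000 V=0.0000[hold]  S*(6)=57.3301
k=5: j=0 S=51.4491 intr=20.5709 cont=19.5817 V=20.5709[EX]; j=1 S=63.8834 intr=8.1366 cont=8.7801 V=8.7801[hold]; j=2 S=79.3228 intr=0.0000 cont=1.8796 V=1.8796[hold]; j=3 S=98.4936 intr=0.0000 cont=0.0793 V=0.0793[hold]; j=4 S=122.2977 intr=0.0000 cont=0.0000 V=0.0000[hold]; j=5 S=151.8547 intr=0.0000 cont=0.0000 V=0.0000[hold]  S*(5)=51.4491
k=4: j=0 S=57.3301 intr=14.6899 cont=14.0416 V=14.6899[EX]; j=1 S=71.1858 intr=0.8342 cont=5.0036 V=5.0036[hold]; j=2 S=88.3900 intr=0.0000 cont=0.9000 V=0.9000[hold]; j=3 S=109.7522 intr=0.0000 cont=0.0362 V=0.0362[hold]; j=4 S=136.2772 intr=0.0000 cont=0.0000 V=0.0000[hold]  S*(4)=57.3301
k=3: j=0 S=63.8834 intr=8.1366 cont=9.3564 V=9.3564[hold]; j=1 S=79.3228 intr=0.0000 cont=2.7608 V=2.7608[hold]; j=2 S=98.4936 intr=0.0000 cont=0.4300 V=0.4300[hold]; j=3 S=122.2977 intr=0.0000 cont=0.0165 V=0.0165[hold]  S*(3)=-
k=2: j=0 S=71.1858 intr=0.8342 cont=5.7336 V=5.7336[hold]; j=1 S=88.3900 intr=0.0000 cont=1.4880 V=1.4880[hold]; j=2 S=109.7522 intr=0.0000 cont=0.2050 V=0.2050[hold]  S*(2)=-
k=1: j=0 S=79.3228 intr=0.0000 cont=3.4056 V=3.4056[hold]; j=1 S=98.4936 intr=0.0000 cont=0.7879 V=0.7879[hold]  S*(1)=-
k=0: j=0 S=88.3900 intr=0.0000 cont=1.9719 V=1.9719[hold]  S*(0)=-

price = 1.9719
boundary = - - - - 57.3301 51.4491 57.3301 63.8834
tree:
1.9719
3.4056 0.7879
5.7336 1.4880 0.2050
9.3564 2.7608 0.4300 0.0165
14.6899 5.0036 0.9000 0.0362 0.0000
20.5709 8.7801 1.8796 0.0793 0.0000 0.0000
25.8486 14.6899 3.9159 0.1738 0.0000 0.0000 0.0000
30.5849 20.5709 8.1366 0.3808 0.0000 0.0000 0.0000 0.0000
34.8354 25.8486 14.6899 0.8342 0.0000 0.0000 0.0000 0.0000 0.0000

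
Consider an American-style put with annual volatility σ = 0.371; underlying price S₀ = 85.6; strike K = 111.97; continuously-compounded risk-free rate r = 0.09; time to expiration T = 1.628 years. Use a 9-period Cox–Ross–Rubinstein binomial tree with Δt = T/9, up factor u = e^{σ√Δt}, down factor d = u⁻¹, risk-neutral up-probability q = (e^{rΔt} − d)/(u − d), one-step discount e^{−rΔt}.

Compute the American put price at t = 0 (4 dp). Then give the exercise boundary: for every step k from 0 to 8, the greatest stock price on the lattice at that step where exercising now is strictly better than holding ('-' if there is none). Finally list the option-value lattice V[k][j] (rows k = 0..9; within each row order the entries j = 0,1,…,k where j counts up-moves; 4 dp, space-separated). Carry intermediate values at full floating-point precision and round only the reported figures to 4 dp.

params: Δt=0.18089 u=1.17092 d=0.85403 q=0.51243 e^(-rΔt)=0.98385
t_9 payoffs: 91.2816 83.6050 73.0801 58.6498 38.8651 11.7392 0.0000 0.0000 0.0000 0.0000
t_8: node(8,0) S=24.2245 payoff=87.7455 vs cont=85.9374 → 87.7455 [stop]  node(8,1) S=33.2131 payoff=78.7569 vs cont=76.9488 → 78.7569 [stop]  node(8,2) S=45.5370 payoff=66.4330 vs cont=64.6249 → 66.4330 [stop]  node(8,3) S=62.4337 payoff=49.5363 vs cont=47.7282 → 49.5363 [stop]  node(8,4) S=85.6000 payoff=26.3700 vs cont=24.5619 → 26.3700 [stop]  node(8,5) S=117.3623 payoff=0.0000 vs cont=5.6313 → 5.6313 [wait]  node(8,6) S=160.9101 payoff=0.0000 vs cont=0.0000 → 0.0000 [wait]  node(8,7) S=220.6165 payoff=0.0000 vs cont=0.0000 → 0.0000 [wait]  node(8,8) S=302.4773 payoff=0.0000 vs cont=0.0000 → 0.0000 [wait]  ⇒ S*(8)=85.6000
t_7: node(7,0) S=28.3650 payoff=83.6050 vs cont=81.7969 → 83.6050 [stop]  node(7,1) S=38.8899 payoff=73.0801 vs cont=71.2720 → 73.0801 [stop]  node(7,2) S=53.3202 payoff=58.6498 vs cont=56.8417 → 58.6498 [stop]  node(7,3) S=73.1049 payoff=38.8651 vs cont=37.0570 → 38.8651 [stop]  node(7,4) S=100.2308 payoff=11.7392 vs cont=15.4887 → 15.4887 [wait]  node(7,5) S=137.4219 payoff=0.0000 vs cont=2.7013 → 2.7013 [wait]  node(7,6) S=188.4129 payoff=0.0000 vs cont=0.0000 → 0.0000 [wait]  node(7,7) S=258.3244 payoff=0.0000 vs cont=0.0000 → 0.0000 [wait]  ⇒ S*(7)=73.1049
t_6: node(6,0) S=33.2131 payoff=78.7569 vs cont=76.9488 → 78.7569 [stop]  node(6,1) S=45.5370 payoff=66.4330 vs cont=64.6249 → 66.4330 [stop]  node(6,2) S=62.4337 payoff=49.5363 vs cont=47.7282 → 49.5363 [stop]  node(6,3) S=85.6000 payoff=26.3700 vs cont=26.4522 → 26.4522 [wait]  node(6,4) S=117.3623 payoff=0.0000 vs cont=8.7918 → 8.7918 [wait]  node(6,5) S=160.9101 payoff=0.0000 vs cont=1.2958 → 1.2958 [wait]  node(6,6) S=220.6165 payoff=0.0000 vs cont=0.0000 → 0.0000 [wait]  ⇒ S*(6)=62.4337
t_5: node(5,0) S=38.8899 payoff=73.0801 vs cont=71.2720 → 73.0801 [stop]  node(5,1) S=53.3202 payoff=58.6498 vs cont=56.8417 → 58.6498 [stop]  node(5,2) S=73.1049 payoff=38.8651 vs cont=37.0984 → 38.8651 [stop]  node(5,3) S=100.2308 payoff=11.7392 vs cont=17.1215 → 17.1215 [wait]  node(5,4) S=137.4219 payoff=0.0000 vs cont=4.8707 → 4.8707 [wait]  node(5,5) S=188.4129 payoff=0.0000 vs cont=0.6216 → 0.6216 [wait]  ⇒ S*(5)=73.1049
t_4: node(4,0) S=45.5370 payoff=66.4330 vs cont=64.6249 → 66.4330 [stop]  node(4,1) S=62.4337 payoff=49.5363 vs cont=47.7282 → 49.5363 [stop]  node(4,2) S=85.6000 payoff=26.3700 vs cont=27.2754 → 27.2754 [wait]  node(4,3) S=117.3623 payoff=0.0000 vs cont=10.6687 → 10.6687 [wait]  node(4,4) S=160.9101 payoff=0.0000 vs cont=2.6498 → 2.6498 [wait]  ⇒ S*(4)=62.4337
t_3: node(3,0) S=53.3202 payoff=58.6498 vs cont=56.8417 → 58.6498 [stop]  node(3,1) S=73.1049 payoff=38.8651 vs cont=37.5134 → 38.8651 [stop]  node(3,2) S=100.2308 payoff=11.7392 vs cont=18.4626 → 18.4626 [wait]  node(3,3) S=137.4219 payoff=0.0000 vs cont=6.4537 → 6.4537 [wait]  ⇒ S*(3)=73.1049
t_2: node(2,0) S=62.4337 payoff=49.5363 vs cont=47.7282 → 49.5363 [stop]  node(2,1) S=85.6000 payoff=26.3700 vs cont=27.9515 → 27.9515 [wait]  node(2,2) S=117.3623 payoff=0.0000 vs cont=12.1101 → 12.1101 [wait]  ⇒ S*(2)=62.4337
t_1: node(1,0) S=73.1049 payoff=38.8651 vs cont=37.8543 → 38.8651 [stop]  node(1,1) S=100.2308 payoff=11.7392 vs cont=19.5136 → 19.5136 [wait]  ⇒ S*(1)=73.1049
t_0: node(0,0) S=85.6000 payoff=26.3700 vs cont=28.4814 → 28.4814 [wait]  ⇒ S*(0)=-

price = 28.4814
boundary = - 73.1049 62.4337 73.1049 62.4337 73.1049 62.4337 73.1049 85.6000
tree:
28.4814
38.8651 19.5136
49.5363 27.9515 12.1101
58.6498 38.8651 18.4626 6.4537
66.4330 49.5363 27.2754 10.6687 2.6498
73.0801 58.6498 38.8651 17.1215 4.8707 0.6216
78.7569 66.4330 49.5363 26.4522 8.7918 1.2958 0.0000
83.6050 73.0801 58.6498 38.8651 15.4887 2.7013 0.0000 0.0000
87.7455 78.7569 66.4330 49.5363 26.3700 5.6313 0.0000 0.0000 0.0000
91.2816 83.6050 73.0801 58.6498 38.8651 11.7392 0.0000 0.0000 0.0000 0.0000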